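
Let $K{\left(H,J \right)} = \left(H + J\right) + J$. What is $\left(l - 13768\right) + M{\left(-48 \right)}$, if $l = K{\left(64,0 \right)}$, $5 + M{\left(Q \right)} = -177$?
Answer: $-13886$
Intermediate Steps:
$M{\left(Q \right)} = -182$ ($M{\left(Q \right)} = -5 - 177 = -182$)
$K{\left(H,J \right)} = H + 2 J$
$l = 64$ ($l = 64 + 2 \cdot 0 = 64 + 0 = 64$)
$\left(l - 13768\right) + M{\left(-48 \right)} = \left(64 - 13768\right) - 182 = -13704 - 182 = -13886$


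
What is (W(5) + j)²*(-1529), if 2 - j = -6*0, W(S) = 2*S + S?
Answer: -441881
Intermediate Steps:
W(S) = 3*S
j = 2 (j = 2 - (-6)*0 = 2 - 1*0 = 2 + 0 = 2)
(W(5) + j)²*(-1529) = (3*5 + 2)²*(-1529) = (15 + 2)²*(-1529) = 17²*(-1529) = 289*(-1529) = -441881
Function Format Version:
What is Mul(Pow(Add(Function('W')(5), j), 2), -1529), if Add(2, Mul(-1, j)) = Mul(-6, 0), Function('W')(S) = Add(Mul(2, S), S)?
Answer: -441881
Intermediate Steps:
Function('W')(S) = Mul(3, S)
j = 2 (j = Add(2, Mul(-1, Mul(-6, 0))) = Add(2, Mul(-1, 0)) = Add(2, 0) = 2)
Mul(Pow(Add(Function('W')(5), j), 2), -1529) = Mul(Pow(Add(Mul(3, 5), 2), 2), -1529) = Mul(Pow(Add(15, 2), 2), -1529) = Mul(Pow(17, 2), -1529) = Mul(289, -1529) = -441881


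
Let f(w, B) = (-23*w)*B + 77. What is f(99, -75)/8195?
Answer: 15532/745 ≈ 20.848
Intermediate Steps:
f(w, B) = 77 - 23*B*w (f(w, B) = -23*B*w + 77 = 77 - 23*B*w)
f(99, -75)/8195 = (77 - 23*(-75)*99)/8195 = (77 + 170775)*(1/8195) = 170852*(1/8195) = 15532/745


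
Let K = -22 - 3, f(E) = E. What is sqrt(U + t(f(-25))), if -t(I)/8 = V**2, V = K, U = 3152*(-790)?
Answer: 14*I*sqrt(12730) ≈ 1579.6*I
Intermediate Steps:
K = -25
U = -2490080
V = -25
t(I) = -5000 (t(I) = -8*(-25)**2 = -8*625 = -5000)
sqrt(U + t(f(-25))) = sqrt(-2490080 - 5000) = sqrt(-2495080) = 14*I*sqrt(12730)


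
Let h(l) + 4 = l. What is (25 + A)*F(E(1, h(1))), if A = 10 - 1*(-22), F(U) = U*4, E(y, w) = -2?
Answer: -456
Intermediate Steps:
h(l) = -4 + l
F(U) = 4*U
A = 32 (A = 10 + 22 = 32)
(25 + A)*F(E(1, h(1))) = (25 + 32)*(4*(-2)) = 57*(-8) = -456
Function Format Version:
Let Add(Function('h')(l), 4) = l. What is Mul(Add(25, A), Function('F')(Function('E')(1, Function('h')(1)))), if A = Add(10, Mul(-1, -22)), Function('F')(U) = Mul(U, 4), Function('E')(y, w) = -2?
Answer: -456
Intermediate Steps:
Function('h')(l) = Add(-4, l)
Function('F')(U) = Mul(4, U)
A = 32 (A = Add(10, 22) = 32)
Mul(Add(25, A), Function('F')(Function('E')(1, Function('h')(1)))) = Mul(Add(25, 32), Mul(4, -2)) = Mul(57, -8) = -456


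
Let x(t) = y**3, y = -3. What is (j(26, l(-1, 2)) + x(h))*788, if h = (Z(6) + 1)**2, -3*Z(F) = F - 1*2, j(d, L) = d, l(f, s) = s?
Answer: -788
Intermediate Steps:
Z(F) = 2/3 - F/3 (Z(F) = -(F - 1*2)/3 = -(F - 2)/3 = -(-2 + F)/3 = 2/3 - F/3)
h = 1/9 (h = ((2/3 - 1/3*6) + 1)**2 = ((2/3 - 2) + 1)**2 = (-4/3 + 1)**2 = (-1/3)**2 = 1/9 ≈ 0.11111)
x(t) = -27 (x(t) = (-3)**3 = -27)
(j(26, l(-1, 2)) + x(h))*788 = (26 - 27)*788 = -1*788 = -788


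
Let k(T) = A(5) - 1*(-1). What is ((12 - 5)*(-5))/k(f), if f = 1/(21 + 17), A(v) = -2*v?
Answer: 35/9 ≈ 3.8889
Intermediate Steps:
f = 1/38 ≈ 0.026316
k(T) = -9 (k(T) = -2*5 - 1*(-1) = -10 + 1 = -9)
((12 - 5)*(-5))/k(f) = ((12 - 5)*(-5))/(-9) = (7*(-5))*(-⅑) = -35*(-⅑) = 35/9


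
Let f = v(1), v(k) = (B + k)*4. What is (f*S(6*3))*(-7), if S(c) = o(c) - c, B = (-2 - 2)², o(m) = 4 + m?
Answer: -1904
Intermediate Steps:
B = 16 (B = (-4)² = 16)
v(k) = 64 + 4*k (v(k) = (16 + k)*4 = 64 + 4*k)
f = 68 (f = 64 + 4*1 = 64 + 4 = 68)
S(c) = 4 (S(c) = (4 + c) - c = 4)
(f*S(6*3))*(-7) = (68*4)*(-7) = 272*(-7) = -1904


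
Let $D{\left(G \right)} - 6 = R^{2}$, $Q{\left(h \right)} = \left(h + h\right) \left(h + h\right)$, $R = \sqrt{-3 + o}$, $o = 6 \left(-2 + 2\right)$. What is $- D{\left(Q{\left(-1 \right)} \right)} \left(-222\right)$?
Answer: $666$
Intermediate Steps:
$o = 0$ ($o = 6 \cdot 0 = 0$)
$R = i \sqrt{3}$ ($R = \sqrt{-3 + 0} = \sqrt{-3} = i \sqrt{3} \approx 1.732 i$)
$Q{\left(h \right)} = 4 h^{2}$ ($Q{\left(h \right)} = 2 h 2 h = 4 h^{2}$)
$D{\left(G \right)} = 3$ ($D{\left(G \right)} = 6 + \left(i \sqrt{3}\right)^{2} = 6 - 3 = 3$)
$- D{\left(Q{\left(-1 \right)} \right)} \left(-222\right) = - 3 \left(-222\right) = \left(-1\right) \left(-666\right) = 666$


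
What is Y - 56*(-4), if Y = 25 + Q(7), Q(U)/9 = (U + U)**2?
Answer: 2013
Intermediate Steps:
Q(U) = 36*U**2 (Q(U) = 9*(U + U)**2 = 9*(2*U)**2 = 9*(4*U**2) = 36*U**2)
Y = 1789 (Y = 25 + 36*7**2 = 25 + 36*49 = 25 + 1764 = 1789)
Y - 56*(-4) = 1789 - 56*(-4) = 1789 + 224 = 2013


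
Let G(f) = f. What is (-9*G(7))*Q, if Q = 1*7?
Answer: -441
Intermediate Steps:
Q = 7
(-9*G(7))*Q = -9*7*7 = -63*7 = -441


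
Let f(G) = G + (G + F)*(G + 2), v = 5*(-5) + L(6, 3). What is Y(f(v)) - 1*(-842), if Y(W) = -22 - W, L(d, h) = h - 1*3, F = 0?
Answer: 270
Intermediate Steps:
L(d, h) = -3 + h (L(d, h) = h - 3 = -3 + h)
v = -25 (v = 5*(-5) + (-3 + 3) = -25 + 0 = -25)
f(G) = G + G*(2 + G) (f(G) = G + (G + 0)*(G + 2) = G + G*(2 + G))
Y(f(v)) - 1*(-842) = (-22 - (-25)*(3 - 25)) - 1*(-842) = (-22 - (-25)*(-22)) + 842 = (-22 - 1*550) + 842 = (-22 - 550) + 842 = -572 + 842 = 270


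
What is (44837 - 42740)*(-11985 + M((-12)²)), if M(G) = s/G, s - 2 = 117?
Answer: -402092993/16 ≈ -2.5131e+7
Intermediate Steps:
s = 119 (s = 2 + 117 = 119)
M(G) = 119/G
(44837 - 42740)*(-11985 + M((-12)²)) = (44837 - 42740)*(-11985 + 119/((-12)²)) = 2097*(-11985 + 119/144) = 2097*(-1725721/144) = -402092993/16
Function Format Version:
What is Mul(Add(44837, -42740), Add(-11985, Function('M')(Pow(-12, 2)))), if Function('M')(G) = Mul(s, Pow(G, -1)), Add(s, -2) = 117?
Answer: Rational(-402092993, 16) ≈ -2.5131e+7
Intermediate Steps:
s = 119 (s = Add(2, 117) = 119)
Function('M')(G) = Mul(119, Pow(G, -1))
Mul(Add(44837, -42740), Add(-11985, Function('M')(Pow(-12, 2)))) = Mul(Add(44837, -42740), Add(-11985, Mul(119, Pow(Pow(-12, 2), -1)))) = Mul(2097, Add(-11985, Mul(119, Pow(144, -1)))) = Mul(2097, Add(-11985, Mul(119, Rational(1, 144)))) = Mul(2097, Add(-11985, Rational(119, 144))) = Mul(2097, Rational(-1725721, 144)) = Rational(-402092993, 16)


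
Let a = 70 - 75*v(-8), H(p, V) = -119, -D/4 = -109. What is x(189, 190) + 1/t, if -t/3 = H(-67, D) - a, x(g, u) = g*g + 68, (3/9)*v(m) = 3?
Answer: 52180361/1458 ≈ 35789.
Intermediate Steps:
D = 436 (D = -4*(-109) = 436)
v(m) = 9 (v(m) = 3*3 = 9)
a = -605 (a = 70 - 75*9 = 70 - 675 = -605)
x(g, u) = 68 + g**2 (x(g, u) = g**2 + 68 = 68 + g**2)
t = -1458 (t = -3*(-119 - 1*(-605)) = -3*(-119 + 605) = -3*486 = -1458)
x(189, 190) + 1/t = (68 + 189**2) + 1/(-1458) = (68 + 35721) - 1/1458 = 35789 - 1/1458 = 52180361/1458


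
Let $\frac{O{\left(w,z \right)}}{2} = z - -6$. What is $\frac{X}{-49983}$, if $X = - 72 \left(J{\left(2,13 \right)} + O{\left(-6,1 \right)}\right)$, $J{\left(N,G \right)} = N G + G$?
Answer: $\frac{1272}{16661} \approx 0.076346$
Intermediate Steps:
$O{\left(w,z \right)} = 12 + 2 z$ ($O{\left(w,z \right)} = 2 \left(z - -6\right) = 2 \left(z + 6\right) = 2 \left(6 + z\right) = 12 + 2 z$)
$J{\left(N,G \right)} = G + G N$ ($J{\left(N,G \right)} = G N + G = G + G N$)
$X = -3816$ ($X = - 72 \left(13 \left(1 + 2\right) + \left(12 + 2 \cdot 1\right)\right) = - 72 \left(13 \cdot 3 + \left(12 + 2\right)\right) = - 72 \left(39 + 14\right) = \left(-72\right) 53 = -3816$)
$\frac{X}{-49983} = - \frac{3816}{-49983} = \left(-3816\right) \left(- \frac{1}{49983}\right) = \frac{1272}{16661}$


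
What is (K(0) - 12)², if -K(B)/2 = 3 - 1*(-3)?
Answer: 576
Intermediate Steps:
K(B) = -12 (K(B) = -2*(3 - 1*(-3)) = -2*(3 + 3) = -2*6 = -12)
(K(0) - 12)² = (-12 - 12)² = (-24)² = 576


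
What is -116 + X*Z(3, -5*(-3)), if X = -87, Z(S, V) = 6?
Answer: -638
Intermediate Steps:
-116 + X*Z(3, -5*(-3)) = -116 - 87*6 = -116 - 522 = -638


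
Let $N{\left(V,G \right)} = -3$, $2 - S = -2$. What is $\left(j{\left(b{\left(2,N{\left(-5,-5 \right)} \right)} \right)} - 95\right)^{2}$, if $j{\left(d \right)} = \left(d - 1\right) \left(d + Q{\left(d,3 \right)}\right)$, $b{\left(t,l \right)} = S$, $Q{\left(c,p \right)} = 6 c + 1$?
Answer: $64$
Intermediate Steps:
$Q{\left(c,p \right)} = 1 + 6 c$
$S = 4$ ($S = 2 - -2 = 2 + 2 = 4$)
$b{\left(t,l \right)} = 4$
$j{\left(d \right)} = \left(1 + 7 d\right) \left(-1 + d\right)$ ($j{\left(d \right)} = \left(d - 1\right) \left(d + \left(1 + 6 d\right)\right) = \left(-1 + d\right) \left(1 + 7 d\right) = \left(1 + 7 d\right) \left(-1 + d\right)$)
$\left(j{\left(b{\left(2,N{\left(-5,-5 \right)} \right)} \right)} - 95\right)^{2} = \left(\left(-1 - 24 + 7 \cdot 4^{2}\right) - 95\right)^{2} = \left(\left(-1 - 24 + 7 \cdot 16\right) - 95\right)^{2} = \left(\left(-1 - 24 + 112\right) - 95\right)^{2} = \left(87 - 95\right)^{2} = \left(-8\right)^{2} = 64$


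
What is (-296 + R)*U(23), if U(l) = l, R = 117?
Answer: -4117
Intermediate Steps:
(-296 + R)*U(23) = (-296 + 117)*23 = -179*23 = -4117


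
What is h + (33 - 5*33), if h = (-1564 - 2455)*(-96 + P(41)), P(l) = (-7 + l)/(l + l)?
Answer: 15745049/41 ≈ 3.8403e+5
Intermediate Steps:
P(l) = (-7 + l)/(2*l) (P(l) = (-7 + l)/((2*l)) = (-7 + l)*(1/(2*l)) = (-7 + l)/(2*l))
h = 15750461/41 (h = (-1564 - 2455)*(-96 + (½)*(-7 + 41)/41) = -4019*(-96 + (½)*(1/41)*34) = -4019*(-96 + 17/41) = -4019*(-3919/41) = 15750461/41 ≈ 3.8416e+5)
h + (33 - 5*33) = 15750461/41 + (33 - 5*33) = 15750461/41 + (33 - 165) = 15750461/41 - 132 = 15745049/41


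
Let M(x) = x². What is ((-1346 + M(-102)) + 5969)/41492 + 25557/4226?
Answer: 561957573/87672596 ≈ 6.4097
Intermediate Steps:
((-1346 + M(-102)) + 5969)/41492 + 25557/4226 = ((-1346 + (-102)²) + 5969)/41492 + 25557/4226 = ((-1346 + 10404) + 5969)*(1/41492) + 25557*(1/4226) = (9058 + 5969)*(1/41492) + 25557/4226 = 15027*(1/41492) + 25557/4226 = 15027/41492 + 25557/4226 = 561957573/87672596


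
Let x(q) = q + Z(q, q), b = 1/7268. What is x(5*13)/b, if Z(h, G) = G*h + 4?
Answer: 31208792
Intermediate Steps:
Z(h, G) = 4 + G*h
b = 1/7268 ≈ 0.00013759
x(q) = 4 + q + q**2 (x(q) = q + (4 + q*q) = q + (4 + q**2) = 4 + q + q**2)
x(5*13)/b = (4 + 5*13 + (5*13)**2)/(1/7268) = (4 + 65 + 65**2)*7268 = (4 + 65 + 4225)*7268 = 4294*7268 = 31208792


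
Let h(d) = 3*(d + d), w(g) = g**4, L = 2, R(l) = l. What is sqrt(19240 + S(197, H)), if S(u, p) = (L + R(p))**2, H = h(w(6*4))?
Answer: 2*sqrt(990679823051) ≈ 1.9907e+6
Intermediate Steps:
h(d) = 6*d (h(d) = 3*(2*d) = 6*d)
H = 1990656 (H = 6*(6*4)**4 = 6*24**4 = 6*331776 = 1990656)
S(u, p) = (2 + p)**2
sqrt(19240 + S(197, H)) = sqrt(19240 + (2 + 1990656)**2) = sqrt(19240 + 1990658**2) = sqrt(19240 + 3962719272964) = sqrt(3962719292204) = 2*sqrt(990679823051)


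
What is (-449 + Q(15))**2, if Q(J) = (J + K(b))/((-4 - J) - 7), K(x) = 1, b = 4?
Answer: 34164025/169 ≈ 2.0215e+5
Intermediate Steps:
Q(J) = (1 + J)/(-11 - J) (Q(J) = (J + 1)/((-4 - J) - 7) = (1 + J)/(-11 - J))
(-449 + Q(15))**2 = (-449 + (-1 - 1*15)/(11 + 15))**2 = (-449 + (-1 - 15)/26)**2 = (-449 + (1/26)*(-16))**2 = (-449 - 8/13)**2 = (-5845/13)**2 = 34164025/169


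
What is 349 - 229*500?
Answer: -114151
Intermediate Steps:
349 - 229*500 = 349 - 114500 = -114151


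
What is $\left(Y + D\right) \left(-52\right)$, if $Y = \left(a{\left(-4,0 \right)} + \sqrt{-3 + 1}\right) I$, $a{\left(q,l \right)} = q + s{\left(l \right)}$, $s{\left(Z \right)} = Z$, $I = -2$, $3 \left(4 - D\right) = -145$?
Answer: $- \frac{9412}{3} + 104 i \sqrt{2} \approx -3137.3 + 147.08 i$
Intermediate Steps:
$D = \frac{157}{3}$ ($D = 4 - - \frac{145}{3} = 4 + \frac{145}{3} = \frac{157}{3} \approx 52.333$)
$a{\left(q,l \right)} = l + q$ ($a{\left(q,l \right)} = q + l = l + q$)
$Y = 8 - 2 i \sqrt{2}$ ($Y = \left(\left(0 - 4\right) + \sqrt{-3 + 1}\right) \left(-2\right) = \left(-4 + \sqrt{-2}\right) \left(-2\right) = \left(-4 + i \sqrt{2}\right) \left(-2\right) = 8 - 2 i \sqrt{2} \approx 8.0 - 2.8284 i$)
$\left(Y + D\right) \left(-52\right) = \left(\left(8 - 2 i \sqrt{2}\right) + \frac{157}{3}\right) \left(-52\right) = \left(\frac{181}{3} - 2 i \sqrt{2}\right) \left(-52\right) = - \frac{9412}{3} + 104 i \sqrt{2}$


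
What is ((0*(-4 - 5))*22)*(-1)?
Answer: 0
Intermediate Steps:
((0*(-4 - 5))*22)*(-1) = ((0*(-9))*22)*(-1) = (0*22)*(-1) = 0*(-1) = 0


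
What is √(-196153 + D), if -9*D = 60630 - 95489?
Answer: I*√1730518/3 ≈ 438.5*I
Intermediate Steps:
D = 34859/9 (D = -(60630 - 95489)/9 = -⅑*(-34859) = 34859/9 ≈ 3873.2)
√(-196153 + D) = √(-196153 + 34859/9) = √(-1730518/9) = I*√1730518/3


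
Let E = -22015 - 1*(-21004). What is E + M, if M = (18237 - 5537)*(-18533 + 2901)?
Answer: -198527411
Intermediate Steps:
M = -198526400 (M = 12700*(-15632) = -198526400)
E = -1011 (E = -22015 + 21004 = -1011)
E + M = -1011 - 198526400 = -198527411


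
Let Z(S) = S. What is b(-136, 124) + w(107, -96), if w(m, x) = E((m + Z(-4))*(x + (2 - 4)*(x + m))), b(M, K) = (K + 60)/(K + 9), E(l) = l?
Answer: -1616298/133 ≈ -12153.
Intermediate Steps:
b(M, K) = (60 + K)/(9 + K)
w(m, x) = (-4 + m)*(-x - 2*m) (w(m, x) = (m - 4)*(x + (2 - 4)*(x + m)) = (-4 + m)*(x - 2*(m + x)) = (-4 + m)*(x + (-2*m - 2*x)) = (-4 + m)*(-x - 2*m))
b(-136, 124) + w(107, -96) = (60 + 124)/(9 + 124) + (-2*107**2 + 4*(-96) + 8*107 - 1*107*(-96)) = 184/133 + (-2*11449 - 384 + 856 + 10272) = (1/133)*184 + (-22898 - 384 + 856 + 10272) = 184/133 - 12154 = -1616298/133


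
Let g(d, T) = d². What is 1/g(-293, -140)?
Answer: 1/85849 ≈ 1.1648e-5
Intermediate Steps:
1/g(-293, -140) = 1/((-293)²) = 1/85849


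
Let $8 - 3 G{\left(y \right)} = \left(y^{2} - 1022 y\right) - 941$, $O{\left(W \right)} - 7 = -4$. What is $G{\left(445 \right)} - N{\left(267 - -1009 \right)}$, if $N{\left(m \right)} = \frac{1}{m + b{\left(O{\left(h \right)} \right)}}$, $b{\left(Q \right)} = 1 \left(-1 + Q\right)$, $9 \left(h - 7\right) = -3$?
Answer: $\frac{109786163}{1278} \approx 85905.0$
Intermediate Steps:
$h = \frac{20}{3}$ ($h = 7 + \frac{1}{9} \left(-3\right) = 7 - \frac{1}{3} = \frac{20}{3} \approx 6.6667$)
$O{\left(W \right)} = 3$ ($O{\left(W \right)} = 7 - 4 = 3$)
$b{\left(Q \right)} = -1 + Q$
$G{\left(y \right)} = \frac{949}{3} - \frac{y^{2}}{3} + \frac{1022 y}{3}$ ($G{\left(y \right)} = \frac{8}{3} - \frac{\left(y^{2} - 1022 y\right) - 941}{3} = \frac{8}{3} - \frac{-941 + y^{2} - 1022 y}{3} = \frac{8}{3} + \left(\frac{941}{3} - \frac{y^{2}}{3} + \frac{1022 y}{3}\right) = \frac{949}{3} - \frac{y^{2}}{3} + \frac{1022 y}{3}$)
$N{\left(m \right)} = \frac{1}{2 + m}$ ($N{\left(m \right)} = \frac{1}{m + \left(-1 + 3\right)} = \frac{1}{m + 2} = \frac{1}{2 + m}$)
$G{\left(445 \right)} - N{\left(267 - -1009 \right)} = \left(\frac{949}{3} - \frac{445^{2}}{3} + \frac{1022}{3} \cdot 445\right) - \frac{1}{2 + \left(267 - -1009\right)} = \left(\frac{949}{3} - \frac{198025}{3} + \frac{454790}{3}\right) - \frac{1}{2 + \left(267 + 1009\right)} = \left(\frac{949}{3} - \frac{198025}{3} + \frac{454790}{3}\right) - \frac{1}{2 + 1276} = \frac{257714}{3} - \frac{1}{1278} = \frac{109786163}{1278}$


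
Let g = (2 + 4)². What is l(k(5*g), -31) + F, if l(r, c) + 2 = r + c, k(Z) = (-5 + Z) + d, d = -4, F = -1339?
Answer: -1201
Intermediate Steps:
g = 36 (g = 6² = 36)
k(Z) = -9 + Z (k(Z) = (-5 + Z) - 4 = -9 + Z)
l(r, c) = -2 + c + r (l(r, c) = -2 + (r + c) = -2 + (c + r) = -2 + c + r)
l(k(5*g), -31) + F = (-2 - 31 + (-9 + 5*36)) - 1339 = (-2 - 31 + (-9 + 180)) - 1339 = (-2 - 31 + 171) - 1339 = 138 - 1339 = -1201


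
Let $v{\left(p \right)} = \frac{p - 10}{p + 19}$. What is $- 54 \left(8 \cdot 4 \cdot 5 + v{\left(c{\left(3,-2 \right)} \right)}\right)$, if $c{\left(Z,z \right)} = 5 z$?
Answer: $-8520$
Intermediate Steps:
$v{\left(p \right)} = \frac{-10 + p}{19 + p}$
$- 54 \left(8 \cdot 4 \cdot 5 + v{\left(c{\left(3,-2 \right)} \right)}\right) = - 54 \left(8 \cdot 4 \cdot 5 + \frac{-10 + 5 \left(-2\right)}{19 + 5 \left(-2\right)}\right) = - 54 \left(32 \cdot 5 + \frac{-10 - 10}{19 - 10}\right) = - 54 \left(160 + \frac{1}{9} \left(-20\right)\right) = - 54 \left(160 - \frac{20}{9}\right) = \left(-54\right) \frac{1420}{9} = -8520$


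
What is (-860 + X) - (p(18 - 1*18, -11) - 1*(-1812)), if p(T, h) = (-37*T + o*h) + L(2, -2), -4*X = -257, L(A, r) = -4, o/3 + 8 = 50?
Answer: -4871/4 ≈ -1217.8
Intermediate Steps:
o = 126 (o = -24 + 3*50 = -24 + 150 = 126)
X = 257/4 (X = -1/4*(-257) = 257/4 ≈ 64.250)
p(T, h) = -4 - 37*T + 126*h (p(T, h) = (-37*T + 126*h) - 4 = -4 - 37*T + 126*h)
(-860 + X) - (p(18 - 1*18, -11) - 1*(-1812)) = (-860 + 257/4) - ((-4 - 37*(18 - 1*18) + 126*(-11)) - 1*(-1812)) = -3183/4 - ((-4 - 37*(18 - 18) - 1386) + 1812) = -3183/4 - ((-4 - 37*0 - 1386) + 1812) = -3183/4 - ((-4 + 0 - 1386) + 1812) = -3183/4 - (-1390 + 1812) = -3183/4 - 1*422 = -3183/4 - 422 = -4871/4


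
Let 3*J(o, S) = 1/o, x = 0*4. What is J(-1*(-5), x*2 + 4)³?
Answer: 1/3375 ≈ 0.00029630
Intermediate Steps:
x = 0
J(o, S) = 1/(3*o)
J(-1*(-5), x*2 + 4)³ = (1/(3*((-1*(-5)))))³ = ((⅓)/5)³ = ((⅓)*(⅕))³ = (1/15)³ = 1/3375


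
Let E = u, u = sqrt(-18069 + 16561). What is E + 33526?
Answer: 33526 + 2*I*sqrt(377) ≈ 33526.0 + 38.833*I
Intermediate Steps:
u = 2*I*sqrt(377) (u = sqrt(-1508) = 2*I*sqrt(377) ≈ 38.833*I)
E = 2*I*sqrt(377) ≈ 38.833*I
E + 33526 = 2*I*sqrt(377) + 33526 = 33526 + 2*I*sqrt(377)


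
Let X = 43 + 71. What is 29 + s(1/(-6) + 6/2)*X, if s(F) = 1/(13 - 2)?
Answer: 433/11 ≈ 39.364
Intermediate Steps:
s(F) = 1/11
X = 114
29 + s(1/(-6) + 6/2)*X = 29 + (1/11)*114 = 29 + 114/11 = 433/11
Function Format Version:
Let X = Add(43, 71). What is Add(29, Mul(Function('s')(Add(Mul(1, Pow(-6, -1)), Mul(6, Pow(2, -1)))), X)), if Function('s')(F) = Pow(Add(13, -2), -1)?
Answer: Rational(433, 11) ≈ 39.364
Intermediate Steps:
Function('s')(F) = Rational(1, 11) (Function('s')(F) = Pow(11, -1) = Rational(1, 11))
X = 114
Add(29, Mul(Function('s')(Add(Mul(1, Pow(-6, -1)), Mul(6, Pow(2, -1)))), X)) = Add(29, Mul(Rational(1, 11), 114)) = Add(29, Rational(114, 11)) = Rational(433, 11)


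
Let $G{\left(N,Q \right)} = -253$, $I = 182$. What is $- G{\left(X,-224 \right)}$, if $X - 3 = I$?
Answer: $253$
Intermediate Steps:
$X = 185$ ($X = 3 + 182 = 185$)
$- G{\left(X,-224 \right)} = \left(-1\right) \left(-253\right) = 253$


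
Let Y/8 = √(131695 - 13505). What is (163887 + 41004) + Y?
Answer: 204891 + 8*√118190 ≈ 2.0764e+5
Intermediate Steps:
Y = 8*√118190 (Y = 8*√(131695 - 13505) = 8*√118190 ≈ 2750.3)
(163887 + 41004) + Y = (163887 + 41004) + 8*√118190 = 204891 + 8*√118190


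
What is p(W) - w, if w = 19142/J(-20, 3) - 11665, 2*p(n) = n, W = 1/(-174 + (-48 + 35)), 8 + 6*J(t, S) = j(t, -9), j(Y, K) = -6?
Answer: 52016287/2618 ≈ 19869.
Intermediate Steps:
J(t, S) = -7/3 (J(t, S) = -4/3 + (⅙)*(-6) = -4/3 - 1 = -7/3)
W = -1/187 (W = 1/(-174 - 13) = 1/(-187) = -1/187 ≈ -0.0053476)
p(n) = n/2
w = -139081/7 (w = 19142/(-7/3) - 11665 = 19142*(-3/7) - 11665 = -57426/7 - 11665 = -139081/7 ≈ -19869.)
p(W) - w = (½)*(-1/187) - 1*(-139081/7) = -1/374 + 139081/7 = 52016287/2618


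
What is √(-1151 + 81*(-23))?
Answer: I*√3014 ≈ 54.9*I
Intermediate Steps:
√(-1151 + 81*(-23)) = √(-1151 - 1863) = √(-3014) = I*√3014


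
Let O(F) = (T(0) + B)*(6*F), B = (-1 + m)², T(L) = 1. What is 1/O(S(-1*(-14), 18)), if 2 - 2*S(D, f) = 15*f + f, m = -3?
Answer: -1/14586 ≈ -6.8559e-5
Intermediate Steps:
S(D, f) = 1 - 8*f (S(D, f) = 1 - (15*f + f)/2 = 1 - 8*f)
B = 16 (B = (-1 - 3)² = (-4)² = 16)
O(F) = 102*F (O(F) = (1 + 16)*(6*F) = 17*(6*F) = 102*F)
1/O(S(-1*(-14), 18)) = 1/(102*(1 - 8*18)) = 1/(102*(1 - 144)) = 1/(102*(-143)) = 1/(-14586) = -1/14586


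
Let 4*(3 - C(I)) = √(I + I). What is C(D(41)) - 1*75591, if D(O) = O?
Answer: -75588 - √82/4 ≈ -75590.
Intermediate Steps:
C(I) = 3 - √2*√I/4 (C(I) = 3 - √(I + I)/4 = 3 - √2*√I/4)
C(D(41)) - 1*75591 = (3 - √2*√41/4) - 1*75591 = (3 - √82/4) - 75591 = -75588 - √82/4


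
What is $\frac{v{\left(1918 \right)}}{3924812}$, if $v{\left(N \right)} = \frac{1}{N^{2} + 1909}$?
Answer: $\frac{1}{14445792565996} \approx 6.9224 \cdot 10^{-14}$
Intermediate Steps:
$v{\left(N \right)} = \frac{1}{1909 + N^{2}}$
$\frac{v{\left(1918 \right)}}{3924812} = \frac{1}{\left(1909 + 1918^{2}\right) 3924812} = \frac{1}{1909 + 3678724} \cdot \frac{1}{3924812} = \frac{1}{3680633} \cdot \frac{1}{3924812} = \frac{1}{14445792565996}$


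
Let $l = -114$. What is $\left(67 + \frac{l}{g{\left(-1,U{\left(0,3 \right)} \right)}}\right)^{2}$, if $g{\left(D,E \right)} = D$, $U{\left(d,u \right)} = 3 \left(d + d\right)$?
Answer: $32761$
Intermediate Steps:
$U{\left(d,u \right)} = 6 d$ ($U{\left(d,u \right)} = 3 \cdot 2 d = 6 d$)
$\left(67 + \frac{l}{g{\left(-1,U{\left(0,3 \right)} \right)}}\right)^{2} = \left(67 - \frac{114}{-1}\right)^{2} = \left(67 - -114\right)^{2} = \left(67 + 114\right)^{2} = 181^{2} = 32761$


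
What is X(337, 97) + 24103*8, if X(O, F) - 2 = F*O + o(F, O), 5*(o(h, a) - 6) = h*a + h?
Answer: 1160391/5 ≈ 2.3208e+5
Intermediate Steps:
o(h, a) = 6 + h/5 + a*h/5 (o(h, a) = 6 + (h*a + h)/5 = 6 + (a*h + h)/5 = 6 + (h + a*h)/5 = 6 + (h/5 + a*h/5) = 6 + h/5 + a*h/5)
X(O, F) = 8 + F/5 + 6*F*O/5 (X(O, F) = 2 + (F*O + (6 + F/5 + O*F/5)) = 2 + (F*O + (6 + F/5 + F*O/5)) = 2 + (6 + F/5 + 6*F*O/5) = 8 + F/5 + 6*F*O/5)
X(337, 97) + 24103*8 = (8 + (1/5)*97 + (6/5)*97*337) + 24103*8 = (8 + 97/5 + 196134/5) + 192824 = 196271/5 + 192824 = 1160391/5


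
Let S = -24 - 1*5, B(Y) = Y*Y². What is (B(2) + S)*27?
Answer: -567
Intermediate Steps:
B(Y) = Y³
S = -29 (S = -24 - 5 = -29)
(B(2) + S)*27 = (2³ - 29)*27 = (8 - 29)*27 = -21*27 = -567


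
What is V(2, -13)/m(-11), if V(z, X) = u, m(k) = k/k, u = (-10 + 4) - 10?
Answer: -16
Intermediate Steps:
u = -16 (u = -6 - 10 = -16)
m(k) = 1
V(z, X) = -16
V(2, -13)/m(-11) = -16/1 = -16*1 = -16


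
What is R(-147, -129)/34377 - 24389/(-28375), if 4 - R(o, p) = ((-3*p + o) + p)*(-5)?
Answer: 854282278/975447375 ≈ 0.87578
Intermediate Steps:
R(o, p) = 4 - 10*p + 5*o (R(o, p) = 4 - ((-3*p + o) + p)*(-5) = 4 - ((o - 3*p) + p)*(-5) = 4 - (o - 2*p)*(-5) = 4 - (-5*o + 10*p) = 4 + (-10*p + 5*o) = 4 - 10*p + 5*o)
R(-147, -129)/34377 - 24389/(-28375) = (4 - 10*(-129) + 5*(-147))/34377 - 24389/(-28375) = (4 + 1290 - 735)*(1/34377) - 24389*(-1/28375) = 559*(1/34377) + 24389/28375 = 559/34377 + 24389/28375 = 854282278/975447375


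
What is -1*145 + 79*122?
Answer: 9493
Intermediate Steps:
-1*145 + 79*122 = -145 + 9638 = 9493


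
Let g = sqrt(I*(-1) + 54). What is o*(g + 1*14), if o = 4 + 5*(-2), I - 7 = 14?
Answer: -84 - 6*sqrt(33) ≈ -118.47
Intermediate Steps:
I = 21 (I = 7 + 14 = 21)
g = sqrt(33) (g = sqrt(21*(-1) + 54) = sqrt(-21 + 54) = sqrt(33) ≈ 5.7446)
o = -6 (o = 4 - 10 = -6)
o*(g + 1*14) = -6*(sqrt(33) + 1*14) = -6*(sqrt(33) + 14) = -6*(14 + sqrt(33)) = -84 - 6*sqrt(33)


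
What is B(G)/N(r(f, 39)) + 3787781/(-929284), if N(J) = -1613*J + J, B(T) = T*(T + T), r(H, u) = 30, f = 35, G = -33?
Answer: -3858355619/936253630 ≈ -4.1211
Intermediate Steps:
B(T) = 2*T**2 (B(T) = T*(2*T) = 2*T**2)
N(J) = -1612*J
B(G)/N(r(f, 39)) + 3787781/(-929284) = (2*(-33)**2)/((-1612*30)) + 3787781/(-929284) = (2*1089)/(-48360) + 3787781*(-1/929284) = 2178*(-1/48360) - 3787781/929284 = -363/8060 - 3787781/929284 = -3858355619/936253630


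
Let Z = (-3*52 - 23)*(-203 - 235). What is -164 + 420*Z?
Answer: 32928676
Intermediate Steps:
Z = 78402 (Z = (-156 - 23)*(-438) = -179*(-438) = 78402)
-164 + 420*Z = -164 + 420*78402 = -164 + 32928840 = 32928676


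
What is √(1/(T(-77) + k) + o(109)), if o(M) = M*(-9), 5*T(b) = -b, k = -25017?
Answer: I*√958130480489/31252 ≈ 31.321*I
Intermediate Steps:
T(b) = -b/5 (T(b) = (-b)/5 = -b/5)
o(M) = -9*M
√(1/(T(-77) + k) + o(109)) = √(1/(-⅕*(-77) - 25017) - 9*109) = √(1/(77/5 - 25017) - 981) = √(1/(-125008/5) - 981) = √(-5/125008 - 981) = √(-122632853/125008) = I*√958130480489/31252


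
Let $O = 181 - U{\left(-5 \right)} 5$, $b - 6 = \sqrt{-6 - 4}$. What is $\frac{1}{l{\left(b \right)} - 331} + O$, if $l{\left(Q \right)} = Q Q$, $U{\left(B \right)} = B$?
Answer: $\frac{3 \left(824 \sqrt{10} + 20943 i\right)}{12 \sqrt{10} + 305 i} \approx 206.0 - 0.00040171 i$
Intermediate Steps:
$b = 6 + i \sqrt{10}$ ($b = 6 + \sqrt{-6 - 4} = 6 + \sqrt{-10} = 6 + i \sqrt{10} \approx 6.0 + 3.1623 i$)
$l{\left(Q \right)} = Q^{2}$
$O = 206$ ($O = 181 - \left(-5\right) 5 = 181 - -25 = 181 + 25 = 206$)
$\frac{1}{l{\left(b \right)} - 331} + O = \frac{1}{\left(6 + i \sqrt{10}\right)^{2} - 331} + 206 = \frac{1}{-331 + \left(6 + i \sqrt{10}\right)^{2}} + 206 = 206 + \frac{1}{-331 + \left(6 + i \sqrt{10}\right)^{2}}$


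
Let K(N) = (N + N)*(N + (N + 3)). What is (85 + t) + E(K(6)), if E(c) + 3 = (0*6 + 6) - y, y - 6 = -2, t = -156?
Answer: -72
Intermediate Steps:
y = 4 (y = 6 - 2 = 4)
K(N) = 2*N*(3 + 2*N) (K(N) = (2*N)*(N + (3 + N)) = (2*N)*(3 + 2*N) = 2*N*(3 + 2*N))
E(c) = -1 (E(c) = -3 + ((0*6 + 6) - 1*4) = -3 + ((0 + 6) - 4) = -3 + (6 - 4) = -3 + 2 = -1)
(85 + t) + E(K(6)) = (85 - 156) - 1 = -71 - 1 = -72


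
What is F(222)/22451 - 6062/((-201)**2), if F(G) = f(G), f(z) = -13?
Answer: -10509475/69772527 ≈ -0.15062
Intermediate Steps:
F(G) = -13
F(222)/22451 - 6062/((-201)**2) = -13/22451 - 6062/((-201)**2) = -13*1/22451 - 6062/40401 = -1/1727 - 6062*1/40401 = -1/1727 - 6062/40401 = -10509475/69772527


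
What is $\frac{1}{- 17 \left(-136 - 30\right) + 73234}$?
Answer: $\frac{1}{76056} \approx 1.3148 \cdot 10^{-5}$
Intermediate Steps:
$\frac{1}{- 17 \left(-136 - 30\right) + 73234} = \frac{1}{\left(-17\right) \left(-166\right) + 73234} = \frac{1}{2822 + 73234} = \frac{1}{76056}$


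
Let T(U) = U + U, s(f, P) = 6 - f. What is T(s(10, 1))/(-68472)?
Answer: 1/8559 ≈ 0.00011684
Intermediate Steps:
T(U) = 2*U
T(s(10, 1))/(-68472) = (2*(6 - 1*10))/(-68472) = (2*(6 - 10))*(-1/68472) = (2*(-4))*(-1/68472) = -8*(-1/68472) = 1/8559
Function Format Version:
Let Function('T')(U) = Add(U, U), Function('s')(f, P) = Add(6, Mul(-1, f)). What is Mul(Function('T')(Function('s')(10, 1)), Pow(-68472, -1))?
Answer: Rational(1, 8559) ≈ 0.00011684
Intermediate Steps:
Function('T')(U) = Mul(2, U)
Mul(Function('T')(Function('s')(10, 1)), Pow(-68472, -1)) = Mul(Mul(2, Add(6, Mul(-1, 10))), Pow(-68472, -1)) = Mul(Mul(2, Add(6, -10)), Rational(-1, 68472)) = Mul(Mul(2, -4), Rational(-1, 68472)) = Mul(-8, Rational(-1, 68472)) = Rational(1, 8559)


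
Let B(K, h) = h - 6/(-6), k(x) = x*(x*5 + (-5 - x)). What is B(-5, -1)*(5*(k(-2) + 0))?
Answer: 0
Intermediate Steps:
k(x) = x*(-5 + 4*x) (k(x) = x*(5*x + (-5 - x)) = x*(-5 + 4*x))
B(K, h) = 1 + h (B(K, h) = h - 6*(-1)/6 = h - 1*(-1) = h + 1 = 1 + h)
B(-5, -1)*(5*(k(-2) + 0)) = (1 - 1)*(5*(-2*(-5 + 4*(-2)) + 0)) = 0*(5*(-2*(-5 - 8) + 0)) = 0*(5*(-2*(-13) + 0)) = 0*(5*(26 + 0)) = 0*(5*26) = 0*130 = 0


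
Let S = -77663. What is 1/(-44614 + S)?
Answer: -1/122277 ≈ -8.1781e-6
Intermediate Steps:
1/(-44614 + S) = 1/(-44614 - 77663) = 1/(-122277) = -1/122277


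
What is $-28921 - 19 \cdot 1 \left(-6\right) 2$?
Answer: $-28693$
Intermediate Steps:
$-28921 - 19 \cdot 1 \left(-6\right) 2 = -28921 - 19 \left(\left(-6\right) 2\right) = -28921 - 19 \left(-12\right) = -28921 - -228 = -28921 + 228 = -28693$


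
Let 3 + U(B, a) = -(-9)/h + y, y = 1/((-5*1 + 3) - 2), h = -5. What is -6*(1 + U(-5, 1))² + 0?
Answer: -19683/200 ≈ -98.415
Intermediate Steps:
y = -¼ (y = 1/((-5 + 3) - 2) = 1/(-2 - 2) = 1/(-4) = -¼ ≈ -0.25000)
U(B, a) = -101/20 (U(B, a) = -3 + (-(-9)/(-5) - ¼) = -3 + (-(-9)*(-1)/5 - ¼) = -3 + (-3*⅗ - ¼) = -3 + (-9/5 - ¼) = -3 - 41/20 = -101/20)
-6*(1 + U(-5, 1))² + 0 = -6*(1 - 101/20)² + 0 = -6*(-81/20)² + 0 = -6*6561/400 + 0 = -19683/200 + 0 = -19683/200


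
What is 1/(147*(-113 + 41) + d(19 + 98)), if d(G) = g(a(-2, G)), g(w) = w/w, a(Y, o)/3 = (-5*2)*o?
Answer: -1/10583 ≈ -9.4491e-5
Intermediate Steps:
a(Y, o) = -30*o (a(Y, o) = 3*((-5*2)*o) = 3*(-10*o) = -30*o)
g(w) = 1
d(G) = 1
1/(147*(-113 + 41) + d(19 + 98)) = 1/(147*(-113 + 41) + 1) = 1/(147*(-72) + 1) = 1/(-10584 + 1) = 1/(-10583) = -1/10583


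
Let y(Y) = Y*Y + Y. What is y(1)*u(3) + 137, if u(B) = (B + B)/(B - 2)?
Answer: 149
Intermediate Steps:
y(Y) = Y + Y**2 (y(Y) = Y**2 + Y = Y + Y**2)
u(B) = 2*B/(-2 + B) (u(B) = (2*B)/(-2 + B) = 2*B/(-2 + B))
y(1)*u(3) + 137 = (1*(1 + 1))*(2*3/(-2 + 3)) + 137 = (1*2)*(2*3/1) + 137 = 2*(2*3*1) + 137 = 2*6 + 137 = 12 + 137 = 149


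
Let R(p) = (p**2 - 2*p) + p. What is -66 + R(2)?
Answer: -64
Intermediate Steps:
R(p) = p**2 - p
-66 + R(2) = -66 + 2*(-1 + 2) = -66 + 2*1 = -66 + 2 = -64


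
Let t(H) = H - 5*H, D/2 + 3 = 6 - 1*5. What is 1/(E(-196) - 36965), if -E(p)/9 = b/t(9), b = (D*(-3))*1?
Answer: -1/36962 ≈ -2.7055e-5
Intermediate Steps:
D = -4 (D = -6 + 2*(6 - 1*5) = -6 + 2*(6 - 5) = -6 + 2*1 = -6 + 2 = -4)
b = 12 (b = -4*(-3)*1 = 12*1 = 12)
t(H) = -4*H
E(p) = 3 (E(p) = -108/((-4*9)) = -108/(-36) = -108*(-1)/36 = -9*(-1/3) = 3)
1/(E(-196) - 36965) = 1/(3 - 36965) = 1/(-36962) = -1/36962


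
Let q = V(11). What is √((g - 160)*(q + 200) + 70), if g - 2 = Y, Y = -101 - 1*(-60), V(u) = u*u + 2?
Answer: I*√64207 ≈ 253.39*I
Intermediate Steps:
V(u) = 2 + u² (V(u) = u² + 2 = 2 + u²)
q = 123 (q = 2 + 11² = 2 + 121 = 123)
Y = -41 (Y = -101 + 60 = -41)
g = -39 (g = 2 - 41 = -39)
√((g - 160)*(q + 200) + 70) = √((-39 - 160)*(123 + 200) + 70) = √(-199*323 + 70) = √(-64277 + 70) = √(-64207) = I*√64207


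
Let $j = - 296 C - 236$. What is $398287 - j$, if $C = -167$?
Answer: $349091$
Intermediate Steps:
$j = 49196$ ($j = \left(-296\right) \left(-167\right) - 236 = 49432 - 236 = 49196$)
$398287 - j = 398287 - 49196 = 349091$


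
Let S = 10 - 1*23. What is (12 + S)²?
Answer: 1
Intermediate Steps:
S = -13 (S = 10 - 23 = -13)
(12 + S)² = (12 - 13)² = (-1)² = 1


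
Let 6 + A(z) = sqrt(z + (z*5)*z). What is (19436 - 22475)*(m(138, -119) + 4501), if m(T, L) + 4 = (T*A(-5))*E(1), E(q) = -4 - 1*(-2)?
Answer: -18698967 + 1677528*sqrt(30) ≈ -9.5108e+6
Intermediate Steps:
E(q) = -2 (E(q) = -4 + 2 = -2)
A(z) = -6 + sqrt(z + 5*z**2) (A(z) = -6 + sqrt(z + (z*5)*z) = -6 + sqrt(z + (5*z)*z) = -6 + sqrt(z + 5*z**2))
m(T, L) = -4 - 2*T*(-6 + 2*sqrt(30)) (m(T, L) = -4 + (T*(-6 + sqrt(-5*(1 + 5*(-5)))))*(-2) = -4 + (T*(-6 + sqrt(-5*(1 - 25))))*(-2) = -4 + (T*(-6 + sqrt(-5*(-24))))*(-2) = -4 + (T*(-6 + sqrt(120)))*(-2) = -4 + (T*(-6 + 2*sqrt(30)))*(-2) = -4 - 2*T*(-6 + 2*sqrt(30)))
(19436 - 22475)*(m(138, -119) + 4501) = (19436 - 22475)*((-4 + 4*138*(3 - sqrt(30))) + 4501) = -3039*((-4 + (1656 - 552*sqrt(30))) + 4501) = -3039*((1652 - 552*sqrt(30)) + 4501) = -3039*(6153 - 552*sqrt(30)) = -18698967 + 1677528*sqrt(30)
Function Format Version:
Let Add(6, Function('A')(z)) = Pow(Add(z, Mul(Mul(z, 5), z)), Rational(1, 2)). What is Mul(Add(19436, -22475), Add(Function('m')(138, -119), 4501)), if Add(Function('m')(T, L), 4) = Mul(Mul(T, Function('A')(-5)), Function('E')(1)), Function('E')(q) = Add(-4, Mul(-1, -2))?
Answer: Add(-18698967, Mul(1677528, Pow(30, Rational(1, 2)))) ≈ -9.5108e+6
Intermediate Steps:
Function('E')(q) = -2 (Function('E')(q) = Add(-4, 2) = -2)
Function('A')(z) = Add(-6, Pow(Add(z, Mul(5, Pow(z, 2))), Rational(1, 2))) (Function('A')(z) = Add(-6, Pow(Add(z, Mul(Mul(z, 5), z)), Rational(1, 2))) = Add(-6, Pow(Add(z, Mul(Mul(5, z), z)), Rational(1, 2))) = Add(-6, Pow(Add(z, Mul(5, Pow(z, 2))), Rational(1, 2))))
Function('m')(T, L) = Add(-4, Mul(-2, T, Add(-6, Mul(2, Pow(30, Rational(1, 2)))))) (Function('m')(T, L) = Add(-4, Mul(Mul(T, Add(-6, Pow(Mul(-5, Add(1, Mul(5, -5))), Rational(1, 2)))), -2)) = Add(-4, Mul(Mul(T, Add(-6, Pow(Mul(-5, Add(1, -25)), Rational(1, 2)))), -2)) = Add(-4, Mul(Mul(T, Add(-6, Pow(Mul(-5, -24), Rational(1, 2)))), -2)) = Add(-4, Mul(Mul(T, Add(-6, Pow(120, Rational(1, 2)))), -2)) = Add(-4, Mul(Mul(T, Add(-6, Mul(2, Pow(30, Rational(1, 2))))), -2)) = Add(-4, Mul(-2, T, Add(-6, Mul(2, Pow(30, Rational(1, 2)))))))
Mul(Add(19436, -22475), Add(Function('m')(138, -119), 4501)) = Mul(Add(19436, -22475), Add(Add(-4, Mul(4, 138, Add(3, Mul(-1, Pow(30, Rational(1, 2)))))), 4501)) = Mul(-3039, Add(Add(-4, Add(1656, Mul(-552, Pow(30, Rational(1, 2))))), 4501)) = Mul(-3039, Add(Add(1652, Mul(-552, Pow(30, Rational(1, 2)))), 4501)) = Mul(-3039, Add(6153, Mul(-552, Pow(30, Rational(1, 2))))) = Add(-18698967, Mul(1677528, Pow(30, Rational(1, 2))))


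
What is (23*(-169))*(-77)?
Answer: 299299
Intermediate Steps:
(23*(-169))*(-77) = -3887*(-77) = 299299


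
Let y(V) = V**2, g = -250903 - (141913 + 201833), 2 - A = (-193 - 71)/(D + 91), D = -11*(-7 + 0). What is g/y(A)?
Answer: -29137801/625 ≈ -46621.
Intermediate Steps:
D = 77 (D = -11*(-7) = 77)
A = 25/7 (A = 2 - (-193 - 71)/(77 + 91) = 2 - (-264)/168 = 2 - 1*(-11/7) = 2 + 11/7 = 25/7 ≈ 3.5714)
g = -594649 (g = -250903 - 1*343746 = -250903 - 343746 = -594649)
g/y(A) = -594649/((25/7)**2) = -594649/625/49 = -594649*49/625 = -29137801/625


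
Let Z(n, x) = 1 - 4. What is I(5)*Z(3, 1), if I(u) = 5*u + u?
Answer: -90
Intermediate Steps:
Z(n, x) = -3
I(u) = 6*u
I(5)*Z(3, 1) = (6*5)*(-3) = 30*(-3) = -90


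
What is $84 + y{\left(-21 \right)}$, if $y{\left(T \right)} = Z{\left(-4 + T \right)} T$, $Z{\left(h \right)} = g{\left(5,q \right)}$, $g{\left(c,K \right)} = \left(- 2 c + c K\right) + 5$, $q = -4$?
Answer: $609$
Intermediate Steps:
$g{\left(c,K \right)} = 5 - 2 c + K c$ ($g{\left(c,K \right)} = \left(- 2 c + K c\right) + 5 = 5 - 2 c + K c$)
$Z{\left(h \right)} = -25$ ($Z{\left(h \right)} = 5 - 10 - 20 = -25$)
$y{\left(T \right)} = - 25 T$
$84 + y{\left(-21 \right)} = 84 - -525 = 84 + 525 = 609$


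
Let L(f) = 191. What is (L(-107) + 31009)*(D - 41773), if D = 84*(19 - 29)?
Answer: -1329525600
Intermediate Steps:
D = -840 (D = 84*(-10) = -840)
(L(-107) + 31009)*(D - 41773) = (191 + 31009)*(-840 - 41773) = 31200*(-42613) = -1329525600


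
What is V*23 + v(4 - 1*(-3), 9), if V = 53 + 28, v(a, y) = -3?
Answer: 1860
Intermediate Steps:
V = 81
V*23 + v(4 - 1*(-3), 9) = 81*23 - 3 = 1863 - 3 = 1860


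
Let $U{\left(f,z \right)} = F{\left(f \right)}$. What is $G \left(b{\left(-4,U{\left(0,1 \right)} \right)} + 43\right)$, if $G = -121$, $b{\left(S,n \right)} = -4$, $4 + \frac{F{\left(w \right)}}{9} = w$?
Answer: $-4719$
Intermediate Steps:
$F{\left(w \right)} = -36 + 9 w$
$U{\left(f,z \right)} = -36 + 9 f$
$G \left(b{\left(-4,U{\left(0,1 \right)} \right)} + 43\right) = - 121 \left(-4 + 43\right) = \left(-121\right) 39 = -4719$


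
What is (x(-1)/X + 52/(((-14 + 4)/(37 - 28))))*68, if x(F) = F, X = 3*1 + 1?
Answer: -15997/5 ≈ -3199.4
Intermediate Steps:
X = 4 (X = 3 + 1 = 4)
(x(-1)/X + 52/(((-14 + 4)/(37 - 28))))*68 = (-1/4 + 52/(((-14 + 4)/(37 - 28))))*68 = (-1*1/4 + 52/((-10/9)))*68 = (-1/4 + 52/((-10*1/9)))*68 = (-1/4 + 52/(-10/9))*68 = (-1/4 + 52*(-9/10))*68 = (-1/4 - 234/5)*68 = -941/20*68 = -15997/5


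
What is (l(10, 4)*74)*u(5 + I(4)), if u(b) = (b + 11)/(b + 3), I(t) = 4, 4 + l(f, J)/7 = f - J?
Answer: 5180/3 ≈ 1726.7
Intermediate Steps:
l(f, J) = -28 - 7*J + 7*f (l(f, J) = -28 + 7*(f - J) = -28 + (-7*J + 7*f) = -28 - 7*J + 7*f)
u(b) = (11 + b)/(3 + b)
(l(10, 4)*74)*u(5 + I(4)) = ((-28 - 7*4 + 7*10)*74)*((11 + (5 + 4))/(3 + (5 + 4))) = ((-28 - 28 + 70)*74)*((11 + 9)/(3 + 9)) = (14*74)*(20/12) = 1036*((1/12)*20) = 1036*(5/3) = 5180/3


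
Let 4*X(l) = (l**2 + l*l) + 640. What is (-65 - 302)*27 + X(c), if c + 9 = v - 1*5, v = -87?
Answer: -9297/2 ≈ -4648.5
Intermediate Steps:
c = -101 (c = -9 + (-87 - 1*5) = -9 + (-87 - 5) = -9 - 92 = -101)
X(l) = 160 + l**2/2 (X(l) = ((l**2 + l*l) + 640)/4 = ((l**2 + l**2) + 640)/4 = (2*l**2 + 640)/4 = (640 + 2*l**2)/4 = 160 + l**2/2)
(-65 - 302)*27 + X(c) = (-65 - 302)*27 + (160 + (1/2)*(-101)**2) = -367*27 + (160 + (1/2)*10201) = -9909 + (160 + 10201/2) = -9909 + 10521/2 = -9297/2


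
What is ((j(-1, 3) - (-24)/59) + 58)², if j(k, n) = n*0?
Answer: 11874916/3481 ≈ 3411.4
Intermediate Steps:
j(k, n) = 0
((j(-1, 3) - (-24)/59) + 58)² = ((0 - (-24)/59) + 58)² = ((0 - 1*(-24/59)) + 58)² = ((0 + 24/59) + 58)² = (24/59 + 58)² = (3446/59)² = 11874916/3481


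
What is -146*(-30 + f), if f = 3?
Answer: 3942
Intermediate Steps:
-146*(-30 + f) = -146*(-30 + 3) = -146*(-27) = 3942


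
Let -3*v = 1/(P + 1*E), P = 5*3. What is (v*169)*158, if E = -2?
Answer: -2054/3 ≈ -684.67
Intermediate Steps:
P = 15
v = -1/39 (v = -1/(3*(15 + 1*(-2))) = -1/(3*(15 - 2)) = -⅓/13 = -⅓*1/13 = -1/39 ≈ -0.025641)
(v*169)*158 = -1/39*169*158 = -13/3*158 = -2054/3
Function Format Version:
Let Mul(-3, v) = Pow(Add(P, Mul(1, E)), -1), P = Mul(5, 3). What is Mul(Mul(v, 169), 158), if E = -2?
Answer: Rational(-2054, 3) ≈ -684.67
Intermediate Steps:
P = 15
v = Rational(-1, 39) (v = Mul(Rational(-1, 3), Pow(Add(15, Mul(1, -2)), -1)) = Mul(Rational(-1, 3), Pow(Add(15, -2), -1)) = Mul(Rational(-1, 3), Pow(13, -1)) = Mul(Rational(-1, 3), Rational(1, 13)) = Rational(-1, 39) ≈ -0.025641)
Mul(Mul(v, 169), 158) = Mul(Mul(Rational(-1, 39), 169), 158) = Mul(Rational(-13, 3), 158) = Rational(-2054, 3)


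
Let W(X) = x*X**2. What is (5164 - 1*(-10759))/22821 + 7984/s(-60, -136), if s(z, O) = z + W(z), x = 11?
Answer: 67649857/75195195 ≈ 0.89966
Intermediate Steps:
W(X) = 11*X**2
s(z, O) = z + 11*z**2
(5164 - 1*(-10759))/22821 + 7984/s(-60, -136) = (5164 - 1*(-10759))/22821 + 7984/((-60*(1 + 11*(-60)))) = (5164 + 10759)*(1/22821) + 7984/((-60*(1 - 660))) = 15923*(1/22821) + 7984/((-60*(-659))) = 15923/22821 + 7984/39540 = 15923/22821 + 7984*(1/39540) = 15923/22821 + 1996/9885 = 67649857/75195195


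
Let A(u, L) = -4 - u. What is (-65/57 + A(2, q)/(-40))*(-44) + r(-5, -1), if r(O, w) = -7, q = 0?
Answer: 10424/285 ≈ 36.575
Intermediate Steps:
(-65/57 + A(2, q)/(-40))*(-44) + r(-5, -1) = (-65/57 + (-4 - 1*2)/(-40))*(-44) - 7 = (-65*1/57 + (-4 - 2)*(-1/40))*(-44) - 7 = (-65/57 - 6*(-1/40))*(-44) - 7 = (-65/57 + 3/20)*(-44) - 7 = -1129/1140*(-44) - 7 = 12419/285 - 7 = 10424/285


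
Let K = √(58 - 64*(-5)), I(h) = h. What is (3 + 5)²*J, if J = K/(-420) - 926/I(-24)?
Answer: 7408/3 - 16*√42/35 ≈ 2466.4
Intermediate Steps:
K = 3*√42 (K = √(58 + 320) = √378 = 3*√42 ≈ 19.442)
J = 463/12 - √42/140 (J = (3*√42)/(-420) - 926/(-24) = (3*√42)*(-1/420) - 926*(-1/24) = -√42/140 + 463/12 = 463/12 - √42/140 ≈ 38.537)
(3 + 5)²*J = (3 + 5)²*(463/12 - √42/140) = 8²*(463/12 - √42/140) = 64*(463/12 - √42/140) = 7408/3 - 16*√42/35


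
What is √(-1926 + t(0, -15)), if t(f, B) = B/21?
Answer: I*√94409/7 ≈ 43.894*I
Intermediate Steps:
t(f, B) = B/21 (t(f, B) = B*(1/21) = B/21)
√(-1926 + t(0, -15)) = √(-1926 + (1/21)*(-15)) = √(-1926 - 5/7) = √(-13487/7) = I*√94409/7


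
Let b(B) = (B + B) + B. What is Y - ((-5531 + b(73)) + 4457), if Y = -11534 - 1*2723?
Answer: -13402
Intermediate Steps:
b(B) = 3*B (b(B) = 2*B + B = 3*B)
Y = -14257 (Y = -11534 - 2723 = -14257)
Y - ((-5531 + b(73)) + 4457) = -14257 - ((-5531 + 3*73) + 4457) = -14257 - ((-5531 + 219) + 4457) = -14257 - (-5312 + 4457) = -14257 - 1*(-855) = -14257 + 855 = -13402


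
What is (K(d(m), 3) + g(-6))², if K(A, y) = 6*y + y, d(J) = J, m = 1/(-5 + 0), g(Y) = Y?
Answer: 225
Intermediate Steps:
m = -⅕ (m = 1/(-5) = -⅕ ≈ -0.20000)
K(A, y) = 7*y
(K(d(m), 3) + g(-6))² = (7*3 - 6)² = (21 - 6)² = 15² = 225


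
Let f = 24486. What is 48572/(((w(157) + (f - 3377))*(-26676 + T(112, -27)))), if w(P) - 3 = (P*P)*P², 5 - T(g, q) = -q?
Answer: -24286/8110776484237 ≈ -2.9943e-9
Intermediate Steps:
T(g, q) = 5 + q (T(g, q) = 5 - (-1)*q = 5 + q)
w(P) = 3 + P⁴ (w(P) = 3 + (P*P)*P² = 3 + P²*P² = 3 + P⁴)
48572/(((w(157) + (f - 3377))*(-26676 + T(112, -27)))) = 48572/((((3 + 157⁴) + (24486 - 3377))*(-26676 + (5 - 27)))) = 48572/((((3 + 607573201) + 21109)*(-26676 - 22))) = 48572/(((607573204 + 21109)*(-26698))) = 48572/((607594313*(-26698))) = 48572/(-16221552968474) = 48572*(-1/16221552968474) = -24286/8110776484237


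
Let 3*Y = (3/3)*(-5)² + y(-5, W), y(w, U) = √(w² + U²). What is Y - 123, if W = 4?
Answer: -344/3 + √41/3 ≈ -112.53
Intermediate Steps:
y(w, U) = √(U² + w²)
Y = 25/3 + √41/3 (Y = ((3/3)*(-5)² + √(4² + (-5)²))/3 = ((3*(⅓))*25 + √(16 + 25))/3 = (1*25 + √41)/3 = (25 + √41)/3 = 25/3 + √41/3 ≈ 10.468)
Y - 123 = (25/3 + √41/3) - 123 = -344/3 + √41/3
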